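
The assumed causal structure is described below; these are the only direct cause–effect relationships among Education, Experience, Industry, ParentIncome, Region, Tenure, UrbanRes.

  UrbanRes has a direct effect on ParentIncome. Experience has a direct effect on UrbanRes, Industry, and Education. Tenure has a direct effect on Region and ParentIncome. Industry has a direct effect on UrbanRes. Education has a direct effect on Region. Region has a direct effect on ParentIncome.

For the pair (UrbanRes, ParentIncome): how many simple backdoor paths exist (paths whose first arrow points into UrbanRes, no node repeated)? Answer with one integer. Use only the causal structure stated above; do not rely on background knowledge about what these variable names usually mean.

4

A backdoor path from UrbanRes to ParentIncome is any simple undirected path whose first edge points into UrbanRes (i.e. leaves UrbanRes via a parent).
Parents of UrbanRes: {Experience, Industry}.
Enumerating:
  P1: UrbanRes <- Experience -> Education -> Region <- Tenure -> ParentIncome
  P2: UrbanRes <- Experience -> Education -> Region -> ParentIncome
  P3: UrbanRes <- Industry <- Experience -> Education -> Region <- Tenure -> ParentIncome
  P4: UrbanRes <- Industry <- Experience -> Education -> Region -> ParentIncome
That exhausts the simple backdoor paths. Count: 4.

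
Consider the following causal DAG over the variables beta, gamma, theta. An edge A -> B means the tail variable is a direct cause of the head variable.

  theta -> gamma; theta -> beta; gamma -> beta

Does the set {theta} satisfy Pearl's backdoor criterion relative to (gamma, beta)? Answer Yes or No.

Yes

Backdoor paths from gamma to beta (paths whose first edge points into gamma):
  P1: gamma <- theta -> beta
Condition 1 (no descendant of gamma in the set): holds — descendants of gamma are {beta}; none are in {theta}.
Condition 2 (every backdoor path blocked by {theta}):
  P1: blocked at fork node theta ∈ conditioning set.
{theta} satisfies the backdoor criterion.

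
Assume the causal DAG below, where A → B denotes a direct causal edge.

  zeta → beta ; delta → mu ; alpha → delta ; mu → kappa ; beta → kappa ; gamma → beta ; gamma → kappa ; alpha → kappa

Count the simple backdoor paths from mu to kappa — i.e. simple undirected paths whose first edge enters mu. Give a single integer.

1

A backdoor path from mu to kappa is any simple undirected path whose first edge points into mu (i.e. leaves mu via a parent).
Parents of mu: {delta}.
Enumerating:
  P1: mu <- delta <- alpha -> kappa
That exhausts the simple backdoor paths. Count: 1.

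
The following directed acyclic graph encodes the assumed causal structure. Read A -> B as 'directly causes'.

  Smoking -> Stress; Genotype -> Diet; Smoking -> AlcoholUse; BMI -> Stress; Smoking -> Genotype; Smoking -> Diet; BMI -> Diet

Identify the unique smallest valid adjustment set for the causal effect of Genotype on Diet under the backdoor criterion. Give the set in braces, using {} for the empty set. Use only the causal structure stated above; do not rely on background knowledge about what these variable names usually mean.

{Smoking}

Variables eligible for adjustment (non-descendants of Genotype, excluding Genotype and Diet): {AlcoholUse, BMI, Smoking, Stress}.
Backdoor paths from Genotype to Diet:
  P1: Genotype <- Smoking -> Diet
  P2: Genotype <- Smoking -> Stress <- BMI -> Diet
The empty set is not sufficient: P1 (Genotype <- Smoking -> Diet) has no collider blocking it and no conditioned non-collider, so it is open.
Try {Smoking}:
  P1: blocked at fork node Smoking ∈ conditioning set.
  P2: blocked at fork node Smoking ∈ conditioning set.
{Smoking} contains no descendant of Genotype and blocks every backdoor path.
No other singleton works — e.g. {BMI} leaves P1 open — so {Smoking} is the unique smallest valid adjustment set.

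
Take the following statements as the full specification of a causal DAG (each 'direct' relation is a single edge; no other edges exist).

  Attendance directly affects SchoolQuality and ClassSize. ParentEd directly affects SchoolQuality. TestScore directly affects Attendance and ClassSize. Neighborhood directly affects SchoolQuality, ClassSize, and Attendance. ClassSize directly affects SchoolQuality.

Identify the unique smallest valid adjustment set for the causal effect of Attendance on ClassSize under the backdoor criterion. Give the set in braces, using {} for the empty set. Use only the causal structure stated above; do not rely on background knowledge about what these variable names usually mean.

Variables eligible for adjustment (non-descendants of Attendance, excluding Attendance and ClassSize): {Neighborhood, ParentEd, TestScore}.
Backdoor paths from Attendance to ClassSize:
  P1: Attendance <- TestScore -> ClassSize
  P2: Attendance <- Neighborhood -> ClassSize
  P3: Attendance <- Neighborhood -> SchoolQuality <- ClassSize
The empty set is not sufficient: P1 (Attendance <- TestScore -> ClassSize) has no collider blocking it and no conditioned non-collider, so it is open.
Try {Neighborhood, TestScore}:
  P1: blocked at fork node TestScore ∈ conditioning set.
  P2: blocked at fork node Neighborhood ∈ conditioning set.
  P3: blocked at fork node Neighborhood ∈ conditioning set.
{Neighborhood, TestScore} contains no descendant of Attendance and blocks every backdoor path.
Every element of {Neighborhood, TestScore} is needed (dropping Neighborhood leaves P2 open; dropping TestScore leaves P1 open), so no proper subset is valid.
Among all size-2 subsets of the eligible variables, only {Neighborhood, TestScore} blocks every backdoor path, so it is the unique smallest valid adjustment set.

{Neighborhood, TestScore}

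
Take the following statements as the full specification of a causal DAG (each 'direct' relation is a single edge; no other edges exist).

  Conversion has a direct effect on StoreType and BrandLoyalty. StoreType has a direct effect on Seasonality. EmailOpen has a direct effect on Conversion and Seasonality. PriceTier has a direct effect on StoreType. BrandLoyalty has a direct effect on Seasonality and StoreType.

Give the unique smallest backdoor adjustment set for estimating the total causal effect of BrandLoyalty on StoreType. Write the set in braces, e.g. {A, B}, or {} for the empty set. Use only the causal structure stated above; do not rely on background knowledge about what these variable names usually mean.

{Conversion}

Variables eligible for adjustment (non-descendants of BrandLoyalty, excluding BrandLoyalty and StoreType): {Conversion, EmailOpen, PriceTier}.
Backdoor paths from BrandLoyalty to StoreType:
  P1: BrandLoyalty <- Conversion <- EmailOpen -> Seasonality <- StoreType
  P2: BrandLoyalty <- Conversion -> StoreType
The empty set is not sufficient: P2 (BrandLoyalty <- Conversion -> StoreType) has no collider blocking it and no conditioned non-collider, so it is open.
Try {Conversion}:
  P1: blocked at chain node Conversion ∈ conditioning set.
  P2: blocked at fork node Conversion ∈ conditioning set.
{Conversion} contains no descendant of BrandLoyalty and blocks every backdoor path.
No other singleton works — e.g. {EmailOpen} leaves P2 open — so {Conversion} is the unique smallest valid adjustment set.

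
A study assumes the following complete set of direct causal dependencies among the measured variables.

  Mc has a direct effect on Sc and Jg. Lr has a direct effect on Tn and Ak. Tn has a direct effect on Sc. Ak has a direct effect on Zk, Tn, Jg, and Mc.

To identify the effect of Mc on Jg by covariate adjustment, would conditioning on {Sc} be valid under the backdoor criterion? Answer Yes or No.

Backdoor paths from Mc to Jg (paths whose first edge points into Mc):
  P1: Mc <- Ak -> Jg
Condition 1 (no descendant of Mc in the set): FAILS — Sc is a descendant of Mc.
Condition 2 (every backdoor path blocked by {Sc}):
  P1: open — no interior node is in the conditioning set.
{Sc} does not satisfy the backdoor criterion.

No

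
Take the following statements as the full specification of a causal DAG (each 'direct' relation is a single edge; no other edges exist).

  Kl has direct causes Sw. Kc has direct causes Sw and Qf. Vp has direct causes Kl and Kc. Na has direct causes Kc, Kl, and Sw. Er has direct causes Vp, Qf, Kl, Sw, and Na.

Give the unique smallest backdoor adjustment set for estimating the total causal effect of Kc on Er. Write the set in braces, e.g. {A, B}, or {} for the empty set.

Variables eligible for adjustment (non-descendants of Kc, excluding Kc and Er): {Kl, Qf, Sw}.
Backdoor paths from Kc to Er:
  P1: Kc <- Qf -> Er
  P2: Kc <- Sw -> Kl -> Na -> Er
  P3: Kc <- Sw -> Kl -> Vp -> Er
  P4: Kc <- Sw -> Kl -> Er
  P5: Kc <- Sw -> Na <- Kl -> Vp -> Er
  P6: Kc <- Sw -> Na <- Kl -> Er
  P7: Kc <- Sw -> Na -> Er
  P8: Kc <- Sw -> Er
The empty set is not sufficient: P1 (Kc <- Qf -> Er) has no collider blocking it and no conditioned non-collider, so it is open.
Try {Qf, Sw}:
  P1: blocked at fork node Qf ∈ conditioning set.
  P2: blocked at fork node Sw ∈ conditioning set.
  P3: blocked at fork node Sw ∈ conditioning set.
  P4: blocked at fork node Sw ∈ conditioning set.
  P5: blocked at fork node Sw ∈ conditioning set.
  P6: blocked at fork node Sw ∈ conditioning set.
  P7: blocked at fork node Sw ∈ conditioning set.
  P8: blocked at fork node Sw ∈ conditioning set.
{Qf, Sw} contains no descendant of Kc and blocks every backdoor path.
Every element of {Qf, Sw} is needed (dropping Qf leaves P1 open; dropping Sw leaves P2 open), so no proper subset is valid.
Among all size-2 subsets of the eligible variables, only {Qf, Sw} blocks every backdoor path, so it is the unique smallest valid adjustment set.

{Qf, Sw}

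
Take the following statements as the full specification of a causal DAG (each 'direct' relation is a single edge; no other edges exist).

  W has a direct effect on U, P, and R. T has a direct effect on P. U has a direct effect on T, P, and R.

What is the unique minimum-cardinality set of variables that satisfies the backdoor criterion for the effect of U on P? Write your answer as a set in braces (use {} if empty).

Variables eligible for adjustment (non-descendants of U, excluding U and P): {W}.
Backdoor paths from U to P:
  P1: U <- W -> P
The empty set is not sufficient: P1 (U <- W -> P) has no collider blocking it and no conditioned non-collider, so it is open.
Try {W}:
  P1: blocked at fork node W ∈ conditioning set.
{W} contains no descendant of U and blocks every backdoor path.
{W} is the unique smallest valid adjustment set.

{W}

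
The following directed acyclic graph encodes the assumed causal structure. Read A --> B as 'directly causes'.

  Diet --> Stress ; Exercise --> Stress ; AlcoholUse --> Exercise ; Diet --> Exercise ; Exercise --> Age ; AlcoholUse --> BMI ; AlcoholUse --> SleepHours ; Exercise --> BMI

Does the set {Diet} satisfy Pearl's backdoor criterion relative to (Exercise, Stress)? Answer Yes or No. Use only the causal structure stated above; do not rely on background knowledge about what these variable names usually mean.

Backdoor paths from Exercise to Stress (paths whose first edge points into Exercise):
  P1: Exercise <- Diet -> Stress
Condition 1 (no descendant of Exercise in the set): holds — descendants of Exercise are {Age, BMI, Stress}; none are in {Diet}.
Condition 2 (every backdoor path blocked by {Diet}):
  P1: blocked at fork node Diet ∈ conditioning set.
{Diet} satisfies the backdoor criterion.

Yes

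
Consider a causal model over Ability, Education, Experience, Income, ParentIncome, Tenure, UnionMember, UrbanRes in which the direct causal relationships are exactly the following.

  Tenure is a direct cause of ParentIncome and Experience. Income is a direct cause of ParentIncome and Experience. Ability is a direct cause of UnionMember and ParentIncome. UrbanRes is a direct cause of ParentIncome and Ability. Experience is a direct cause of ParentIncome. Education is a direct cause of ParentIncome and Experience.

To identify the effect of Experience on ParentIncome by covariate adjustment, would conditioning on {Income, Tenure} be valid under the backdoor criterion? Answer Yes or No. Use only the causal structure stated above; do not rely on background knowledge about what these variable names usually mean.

Backdoor paths from Experience to ParentIncome (paths whose first edge points into Experience):
  P1: Experience <- Education -> ParentIncome
  P2: Experience <- Tenure -> ParentIncome
  P3: Experience <- Income -> ParentIncome
Condition 1 (no descendant of Experience in the set): holds — descendants of Experience are {ParentIncome}; none are in {Income, Tenure}.
Condition 2 (every backdoor path blocked by {Income, Tenure}):
  P1: open — no interior node is in the conditioning set.
  P2: blocked at fork node Tenure ∈ conditioning set.
  P3: blocked at fork node Income ∈ conditioning set.
{Income, Tenure} does not satisfy the backdoor criterion.

No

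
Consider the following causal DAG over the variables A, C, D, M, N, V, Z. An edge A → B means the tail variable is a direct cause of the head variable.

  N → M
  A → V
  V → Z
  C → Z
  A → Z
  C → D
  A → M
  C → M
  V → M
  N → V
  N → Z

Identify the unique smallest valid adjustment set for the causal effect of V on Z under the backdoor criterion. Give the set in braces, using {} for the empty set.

Variables eligible for adjustment (non-descendants of V, excluding V and Z): {A, C, D, N}.
Backdoor paths from V to Z:
  P1: V <- N -> M <- C -> Z
  P2: V <- N -> M <- A -> Z
  P3: V <- N -> Z
  P4: V <- A -> M <- C -> Z
  P5: V <- A -> M <- N -> Z
  P6: V <- A -> Z
The empty set is not sufficient: P3 (V <- N -> Z) has no collider blocking it and no conditioned non-collider, so it is open.
Try {A, N}:
  P1: blocked at fork node N ∈ conditioning set.
  P2: blocked at fork node N ∈ conditioning set.
  P3: blocked at fork node N ∈ conditioning set.
  P4: blocked at fork node A ∈ conditioning set.
  P5: blocked at fork node A ∈ conditioning set.
  P6: blocked at fork node A ∈ conditioning set.
{A, N} contains no descendant of V and blocks every backdoor path.
Every element of {A, N} is needed (dropping A leaves P6 open; dropping N leaves P3 open), so no proper subset is valid.
Among all size-2 subsets of the eligible variables, only {A, N} blocks every backdoor path, so it is the unique smallest valid adjustment set.

{A, N}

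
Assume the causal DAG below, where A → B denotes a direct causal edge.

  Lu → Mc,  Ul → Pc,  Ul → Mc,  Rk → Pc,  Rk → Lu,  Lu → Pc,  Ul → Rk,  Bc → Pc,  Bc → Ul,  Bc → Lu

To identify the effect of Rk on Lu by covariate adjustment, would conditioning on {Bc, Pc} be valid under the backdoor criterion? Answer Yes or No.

Backdoor paths from Rk to Lu (paths whose first edge points into Rk):
  P1: Rk <- Ul <- Bc -> Lu
  P2: Rk <- Ul <- Bc -> Pc <- Lu
  P3: Rk <- Ul -> Pc <- Bc -> Lu
  P4: Rk <- Ul -> Pc <- Lu
  P5: Rk <- Ul -> Mc <- Lu
Condition 1 (no descendant of Rk in the set): FAILS — Pc is a descendant of Rk.
Condition 2 (every backdoor path blocked by {Bc, Pc}):
  P1: blocked at fork node Bc ∈ conditioning set.
  P2: blocked at fork node Bc ∈ conditioning set.
  P3: blocked at fork node Bc ∈ conditioning set.
  P4: open — collider(s) Pc are conditioned on (or have a conditioned descendant) and no non-collider on the path is in the set.
  P5: blocked at collider Mc (neither it nor any descendant is in the conditioning set).
{Bc, Pc} does not satisfy the backdoor criterion.

No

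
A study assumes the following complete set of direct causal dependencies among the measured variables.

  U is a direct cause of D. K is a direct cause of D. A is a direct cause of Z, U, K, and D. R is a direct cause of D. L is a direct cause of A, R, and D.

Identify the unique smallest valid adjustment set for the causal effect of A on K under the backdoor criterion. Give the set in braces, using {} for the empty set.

Variables eligible for adjustment (non-descendants of A, excluding A and K): {L, R}.
Backdoor paths from A to K:
  P1: A <- L -> R -> D <- K
  P2: A <- L -> D <- K
Each backdoor path contains an unconditioned collider, so every path is already blocked with the empty conditioning set:
  P1: blocked at collider D (neither it nor any descendant is in the conditioning set).
  P2: blocked at collider D (neither it nor any descendant is in the conditioning set).
The empty set is therefore the unique smallest valid set.

{}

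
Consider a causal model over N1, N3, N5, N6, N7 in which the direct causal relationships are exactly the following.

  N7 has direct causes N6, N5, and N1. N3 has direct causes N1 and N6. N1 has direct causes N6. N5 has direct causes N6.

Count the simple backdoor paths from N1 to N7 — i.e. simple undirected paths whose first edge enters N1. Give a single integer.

A backdoor path from N1 to N7 is any simple undirected path whose first edge points into N1 (i.e. leaves N1 via a parent).
Parents of N1: {N6}.
Enumerating:
  P1: N1 <- N6 -> N5 -> N7
  P2: N1 <- N6 -> N7
That exhausts the simple backdoor paths. Count: 2.

2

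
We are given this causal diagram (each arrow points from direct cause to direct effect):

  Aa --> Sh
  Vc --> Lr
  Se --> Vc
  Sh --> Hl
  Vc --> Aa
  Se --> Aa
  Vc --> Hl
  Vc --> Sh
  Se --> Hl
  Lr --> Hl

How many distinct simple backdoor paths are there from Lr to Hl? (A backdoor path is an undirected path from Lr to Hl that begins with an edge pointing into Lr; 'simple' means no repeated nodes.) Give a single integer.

7

A backdoor path from Lr to Hl is any simple undirected path whose first edge points into Lr (i.e. leaves Lr via a parent).
Parents of Lr: {Vc}.
Enumerating:
  P1: Lr <- Vc <- Se -> Aa -> Sh -> Hl
  P2: Lr <- Vc <- Se -> Hl
  P3: Lr <- Vc -> Aa <- Se -> Hl
  P4: Lr <- Vc -> Aa -> Sh -> Hl
  P5: Lr <- Vc -> Sh <- Aa <- Se -> Hl
  P6: Lr <- Vc -> Sh -> Hl
  P7: Lr <- Vc -> Hl
That exhausts the simple backdoor paths. Count: 7.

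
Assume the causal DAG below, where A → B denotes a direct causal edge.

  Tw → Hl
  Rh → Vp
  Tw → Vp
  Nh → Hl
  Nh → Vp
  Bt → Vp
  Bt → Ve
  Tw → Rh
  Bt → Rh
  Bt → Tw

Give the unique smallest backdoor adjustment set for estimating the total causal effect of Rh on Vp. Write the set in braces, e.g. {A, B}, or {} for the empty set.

{Bt, Tw}

Variables eligible for adjustment (non-descendants of Rh, excluding Rh and Vp): {Bt, Hl, Nh, Tw, Ve}.
Backdoor paths from Rh to Vp:
  P1: Rh <- Bt -> Tw -> Vp
  P2: Rh <- Bt -> Tw -> Hl <- Nh -> Vp
  P3: Rh <- Bt -> Vp
  P4: Rh <- Tw <- Bt -> Vp
  P5: Rh <- Tw -> Vp
  P6: Rh <- Tw -> Hl <- Nh -> Vp
The empty set is not sufficient: P1 (Rh <- Bt -> Tw -> Vp) has no collider blocking it and no conditioned non-collider, so it is open.
Try {Bt, Tw}:
  P1: blocked at fork node Bt ∈ conditioning set.
  P2: blocked at fork node Bt ∈ conditioning set.
  P3: blocked at fork node Bt ∈ conditioning set.
  P4: blocked at chain node Tw ∈ conditioning set.
  P5: blocked at fork node Tw ∈ conditioning set.
  P6: blocked at fork node Tw ∈ conditioning set.
{Bt, Tw} contains no descendant of Rh and blocks every backdoor path.
Every element of {Bt, Tw} is needed (dropping Bt leaves P3 open; dropping Tw leaves P5 open), so no proper subset is valid.
Among all size-2 subsets of the eligible variables, only {Bt, Tw} blocks every backdoor path, so it is the unique smallest valid adjustment set.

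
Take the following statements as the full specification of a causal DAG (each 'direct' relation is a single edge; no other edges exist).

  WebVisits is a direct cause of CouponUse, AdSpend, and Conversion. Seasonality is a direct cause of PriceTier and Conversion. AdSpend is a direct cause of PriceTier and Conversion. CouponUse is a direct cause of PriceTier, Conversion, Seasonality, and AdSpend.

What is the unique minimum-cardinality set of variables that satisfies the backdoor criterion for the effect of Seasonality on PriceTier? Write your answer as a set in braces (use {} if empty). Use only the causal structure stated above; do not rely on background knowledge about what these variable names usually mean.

{CouponUse}

Variables eligible for adjustment (non-descendants of Seasonality, excluding Seasonality and PriceTier): {AdSpend, CouponUse, WebVisits}.
Backdoor paths from Seasonality to PriceTier:
  P1: Seasonality <- CouponUse <- WebVisits -> AdSpend -> PriceTier
  P2: Seasonality <- CouponUse <- WebVisits -> Conversion <- AdSpend -> PriceTier
  P3: Seasonality <- CouponUse -> AdSpend -> PriceTier
  P4: Seasonality <- CouponUse -> PriceTier
  P5: Seasonality <- CouponUse -> Conversion <- WebVisits -> AdSpend -> PriceTier
  P6: Seasonality <- CouponUse -> Conversion <- AdSpend -> PriceTier
The empty set is not sufficient: P1 (Seasonality <- CouponUse <- WebVisits -> AdSpend -> PriceTier) has no collider blocking it and no conditioned non-collider, so it is open.
Try {CouponUse}:
  P1: blocked at chain node CouponUse ∈ conditioning set.
  P2: blocked at chain node CouponUse ∈ conditioning set.
  P3: blocked at fork node CouponUse ∈ conditioning set.
  P4: blocked at fork node CouponUse ∈ conditioning set.
  P5: blocked at fork node CouponUse ∈ conditioning set.
  P6: blocked at fork node CouponUse ∈ conditioning set.
{CouponUse} contains no descendant of Seasonality and blocks every backdoor path.
No other singleton works — e.g. {WebVisits} leaves P3 open — so {CouponUse} is the unique smallest valid adjustment set.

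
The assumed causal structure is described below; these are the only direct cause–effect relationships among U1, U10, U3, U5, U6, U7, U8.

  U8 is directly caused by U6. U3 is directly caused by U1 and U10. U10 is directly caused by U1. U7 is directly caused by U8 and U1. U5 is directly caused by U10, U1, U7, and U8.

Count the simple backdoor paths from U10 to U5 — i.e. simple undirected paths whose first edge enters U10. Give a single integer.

A backdoor path from U10 to U5 is any simple undirected path whose first edge points into U10 (i.e. leaves U10 via a parent).
Parents of U10: {U1}.
Enumerating:
  P1: U10 <- U1 -> U7 <- U8 -> U5
  P2: U10 <- U1 -> U7 -> U5
  P3: U10 <- U1 -> U5
That exhausts the simple backdoor paths. Count: 3.

3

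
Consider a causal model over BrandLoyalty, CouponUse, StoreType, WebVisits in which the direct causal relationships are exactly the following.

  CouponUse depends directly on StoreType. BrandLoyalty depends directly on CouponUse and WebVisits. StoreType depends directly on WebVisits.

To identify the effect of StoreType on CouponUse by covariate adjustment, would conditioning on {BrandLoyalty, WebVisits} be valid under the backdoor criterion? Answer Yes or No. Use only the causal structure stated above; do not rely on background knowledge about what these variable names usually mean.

Backdoor paths from StoreType to CouponUse (paths whose first edge points into StoreType):
  P1: StoreType <- WebVisits -> BrandLoyalty <- CouponUse
Condition 1 (no descendant of StoreType in the set): FAILS — BrandLoyalty is a descendant of StoreType.
Condition 2 (every backdoor path blocked by {BrandLoyalty, WebVisits}):
  P1: blocked at fork node WebVisits ∈ conditioning set.
{BrandLoyalty, WebVisits} does not satisfy the backdoor criterion.

No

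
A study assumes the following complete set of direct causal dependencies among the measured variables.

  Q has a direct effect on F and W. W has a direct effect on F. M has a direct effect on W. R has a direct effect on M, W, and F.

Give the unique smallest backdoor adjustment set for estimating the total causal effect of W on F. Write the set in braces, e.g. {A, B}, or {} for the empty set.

Variables eligible for adjustment (non-descendants of W, excluding W and F): {M, Q, R}.
Backdoor paths from W to F:
  P1: W <- R -> F
  P2: W <- Q -> F
  P3: W <- M <- R -> F
The empty set is not sufficient: P1 (W <- R -> F) has no collider blocking it and no conditioned non-collider, so it is open.
Try {Q, R}:
  P1: blocked at fork node R ∈ conditioning set.
  P2: blocked at fork node Q ∈ conditioning set.
  P3: blocked at fork node R ∈ conditioning set.
{Q, R} contains no descendant of W and blocks every backdoor path.
Every element of {Q, R} is needed (dropping Q leaves P2 open; dropping R leaves P1 open), so no proper subset is valid.
Among all size-2 subsets of the eligible variables, only {Q, R} blocks every backdoor path, so it is the unique smallest valid adjustment set.

{Q, R}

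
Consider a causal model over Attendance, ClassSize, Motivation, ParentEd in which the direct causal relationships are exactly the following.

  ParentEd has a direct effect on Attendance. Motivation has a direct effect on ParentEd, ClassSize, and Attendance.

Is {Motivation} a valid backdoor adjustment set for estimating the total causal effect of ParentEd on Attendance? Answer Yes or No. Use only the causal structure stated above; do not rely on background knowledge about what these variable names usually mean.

Yes

Backdoor paths from ParentEd to Attendance (paths whose first edge points into ParentEd):
  P1: ParentEd <- Motivation -> Attendance
Condition 1 (no descendant of ParentEd in the set): holds — descendants of ParentEd are {Attendance}; none are in {Motivation}.
Condition 2 (every backdoor path blocked by {Motivation}):
  P1: blocked at fork node Motivation ∈ conditioning set.
{Motivation} satisfies the backdoor criterion.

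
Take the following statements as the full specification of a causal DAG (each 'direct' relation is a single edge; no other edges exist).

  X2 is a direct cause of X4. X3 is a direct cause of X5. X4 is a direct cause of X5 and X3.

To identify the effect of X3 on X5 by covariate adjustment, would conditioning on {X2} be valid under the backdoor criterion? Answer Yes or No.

No

Backdoor paths from X3 to X5 (paths whose first edge points into X3):
  P1: X3 <- X4 -> X5
Condition 1 (no descendant of X3 in the set): holds — descendants of X3 are {X5}; none are in {X2}.
Condition 2 (every backdoor path blocked by {X2}):
  P1: open — no interior node is in the conditioning set.
{X2} does not satisfy the backdoor criterion.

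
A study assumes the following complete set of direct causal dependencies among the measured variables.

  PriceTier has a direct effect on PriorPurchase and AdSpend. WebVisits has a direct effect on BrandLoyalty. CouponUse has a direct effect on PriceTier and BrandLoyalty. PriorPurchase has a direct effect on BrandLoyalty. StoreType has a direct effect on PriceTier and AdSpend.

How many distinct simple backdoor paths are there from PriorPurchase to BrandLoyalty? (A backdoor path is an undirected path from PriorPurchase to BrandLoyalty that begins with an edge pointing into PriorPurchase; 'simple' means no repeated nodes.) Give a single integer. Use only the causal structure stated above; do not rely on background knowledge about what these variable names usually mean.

1

A backdoor path from PriorPurchase to BrandLoyalty is any simple undirected path whose first edge points into PriorPurchase (i.e. leaves PriorPurchase via a parent).
Parents of PriorPurchase: {PriceTier}.
Enumerating:
  P1: PriorPurchase <- PriceTier <- CouponUse -> BrandLoyalty
That exhausts the simple backdoor paths. Count: 1.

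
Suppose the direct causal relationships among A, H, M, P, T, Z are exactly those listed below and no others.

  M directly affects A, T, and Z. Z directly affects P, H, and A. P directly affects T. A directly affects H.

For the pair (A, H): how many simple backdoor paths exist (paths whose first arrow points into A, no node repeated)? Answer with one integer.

3

A backdoor path from A to H is any simple undirected path whose first edge points into A (i.e. leaves A via a parent).
Parents of A: {M, Z}.
Enumerating:
  P1: A <- M -> Z -> H
  P2: A <- M -> T <- P <- Z -> H
  P3: A <- Z -> H
That exhausts the simple backdoor paths. Count: 3.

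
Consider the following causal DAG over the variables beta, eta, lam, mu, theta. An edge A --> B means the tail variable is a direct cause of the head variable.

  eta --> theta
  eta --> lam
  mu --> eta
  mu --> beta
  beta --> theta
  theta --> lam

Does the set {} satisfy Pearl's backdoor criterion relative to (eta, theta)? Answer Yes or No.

Backdoor paths from eta to theta (paths whose first edge points into eta):
  P1: eta <- mu -> beta -> theta
Condition 1 (no descendant of eta in the set): holds — descendants of eta are {lam, theta}; none are in {}.
Condition 2 (every backdoor path blocked by {}):
  P1: open — no interior node is in the conditioning set.
{} does not satisfy the backdoor criterion.

No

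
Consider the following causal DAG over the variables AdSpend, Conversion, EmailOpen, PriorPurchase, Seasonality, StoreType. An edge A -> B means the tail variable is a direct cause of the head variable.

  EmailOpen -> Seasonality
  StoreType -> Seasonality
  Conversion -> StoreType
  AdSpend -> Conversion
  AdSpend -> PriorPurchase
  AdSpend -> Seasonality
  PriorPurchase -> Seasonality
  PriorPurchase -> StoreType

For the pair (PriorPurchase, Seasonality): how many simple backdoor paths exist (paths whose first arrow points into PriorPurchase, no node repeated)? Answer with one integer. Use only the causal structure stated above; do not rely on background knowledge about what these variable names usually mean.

2

A backdoor path from PriorPurchase to Seasonality is any simple undirected path whose first edge points into PriorPurchase (i.e. leaves PriorPurchase via a parent).
Parents of PriorPurchase: {AdSpend}.
Enumerating:
  P1: PriorPurchase <- AdSpend -> Conversion -> StoreType -> Seasonality
  P2: PriorPurchase <- AdSpend -> Seasonality
That exhausts the simple backdoor paths. Count: 2.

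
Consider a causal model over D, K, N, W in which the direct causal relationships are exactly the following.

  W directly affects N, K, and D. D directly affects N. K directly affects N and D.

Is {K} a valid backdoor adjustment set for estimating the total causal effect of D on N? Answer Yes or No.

Backdoor paths from D to N (paths whose first edge points into D):
  P1: D <- W -> K -> N
  P2: D <- W -> N
  P3: D <- K <- W -> N
  P4: D <- K -> N
Condition 1 (no descendant of D in the set): holds — descendants of D are {N}; none are in {K}.
Condition 2 (every backdoor path blocked by {K}):
  P1: blocked at chain node K ∈ conditioning set.
  P2: open — no interior node is in the conditioning set.
  P3: blocked at chain node K ∈ conditioning set.
  P4: blocked at fork node K ∈ conditioning set.
{K} does not satisfy the backdoor criterion.

No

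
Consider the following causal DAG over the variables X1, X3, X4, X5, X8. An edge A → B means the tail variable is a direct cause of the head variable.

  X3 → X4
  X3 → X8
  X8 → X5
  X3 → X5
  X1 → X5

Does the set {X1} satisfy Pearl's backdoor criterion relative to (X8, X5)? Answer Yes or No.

Backdoor paths from X8 to X5 (paths whose first edge points into X8):
  P1: X8 <- X3 -> X5
Condition 1 (no descendant of X8 in the set): holds — descendants of X8 are {X5}; none are in {X1}.
Condition 2 (every backdoor path blocked by {X1}):
  P1: open — no interior node is in the conditioning set.
{X1} does not satisfy the backdoor criterion.

No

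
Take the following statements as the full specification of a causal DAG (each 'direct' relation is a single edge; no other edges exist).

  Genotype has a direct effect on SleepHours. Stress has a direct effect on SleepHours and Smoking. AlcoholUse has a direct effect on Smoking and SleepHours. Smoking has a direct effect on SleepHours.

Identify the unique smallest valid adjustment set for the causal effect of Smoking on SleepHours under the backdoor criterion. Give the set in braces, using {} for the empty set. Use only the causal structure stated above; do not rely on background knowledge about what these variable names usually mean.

Variables eligible for adjustment (non-descendants of Smoking, excluding Smoking and SleepHours): {AlcoholUse, Genotype, Stress}.
Backdoor paths from Smoking to SleepHours:
  P1: Smoking <- Stress -> SleepHours
  P2: Smoking <- AlcoholUse -> SleepHours
The empty set is not sufficient: P1 (Smoking <- Stress -> SleepHours) has no collider blocking it and no conditioned non-collider, so it is open.
Try {AlcoholUse, Stress}:
  P1: blocked at fork node Stress ∈ conditioning set.
  P2: blocked at fork node AlcoholUse ∈ conditioning set.
{AlcoholUse, Stress} contains no descendant of Smoking and blocks every backdoor path.
Every element of {AlcoholUse, Stress} is needed (dropping AlcoholUse leaves P2 open; dropping Stress leaves P1 open), so no proper subset is valid.
Among all size-2 subsets of the eligible variables, only {AlcoholUse, Stress} blocks every backdoor path, so it is the unique smallest valid adjustment set.

{AlcoholUse, Stress}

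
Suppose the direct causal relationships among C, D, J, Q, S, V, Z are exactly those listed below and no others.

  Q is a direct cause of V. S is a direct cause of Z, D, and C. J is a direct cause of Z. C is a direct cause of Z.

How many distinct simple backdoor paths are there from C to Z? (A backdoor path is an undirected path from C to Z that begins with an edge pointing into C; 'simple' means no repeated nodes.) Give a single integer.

A backdoor path from C to Z is any simple undirected path whose first edge points into C (i.e. leaves C via a parent).
Parents of C: {S}.
Enumerating:
  P1: C <- S -> Z
That exhausts the simple backdoor paths. Count: 1.

1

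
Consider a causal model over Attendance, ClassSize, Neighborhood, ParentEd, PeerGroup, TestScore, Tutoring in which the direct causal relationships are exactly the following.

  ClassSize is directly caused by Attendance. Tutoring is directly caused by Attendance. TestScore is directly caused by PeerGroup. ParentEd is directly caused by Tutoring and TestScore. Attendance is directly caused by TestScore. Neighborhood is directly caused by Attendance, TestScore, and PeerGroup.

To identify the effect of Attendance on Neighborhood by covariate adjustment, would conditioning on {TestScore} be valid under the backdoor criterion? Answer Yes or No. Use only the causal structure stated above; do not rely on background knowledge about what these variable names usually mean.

Yes

Backdoor paths from Attendance to Neighborhood (paths whose first edge points into Attendance):
  P1: Attendance <- TestScore <- PeerGroup -> Neighborhood
  P2: Attendance <- TestScore -> Neighborhood
Condition 1 (no descendant of Attendance in the set): holds — descendants of Attendance are {ClassSize, Neighborhood, ParentEd, Tutoring}; none are in {TestScore}.
Condition 2 (every backdoor path blocked by {TestScore}):
  P1: blocked at chain node TestScore ∈ conditioning set.
  P2: blocked at fork node TestScore ∈ conditioning set.
{TestScore} satisfies the backdoor criterion.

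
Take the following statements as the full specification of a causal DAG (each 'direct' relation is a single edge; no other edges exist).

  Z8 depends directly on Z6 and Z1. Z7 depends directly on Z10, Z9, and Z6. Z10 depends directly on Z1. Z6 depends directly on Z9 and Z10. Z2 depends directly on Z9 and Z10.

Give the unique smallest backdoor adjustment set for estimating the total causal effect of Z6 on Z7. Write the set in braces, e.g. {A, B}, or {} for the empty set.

Variables eligible for adjustment (non-descendants of Z6, excluding Z6 and Z7): {Z1, Z10, Z2, Z9}.
Backdoor paths from Z6 to Z7:
  P1: Z6 <- Z10 -> Z7
  P2: Z6 <- Z10 -> Z2 <- Z9 -> Z7
  P3: Z6 <- Z9 -> Z7
  P4: Z6 <- Z9 -> Z2 <- Z10 -> Z7
The empty set is not sufficient: P1 (Z6 <- Z10 -> Z7) has no collider blocking it and no conditioned non-collider, so it is open.
Try {Z10, Z9}:
  P1: blocked at fork node Z10 ∈ conditioning set.
  P2: blocked at fork node Z10 ∈ conditioning set.
  P3: blocked at fork node Z9 ∈ conditioning set.
  P4: blocked at fork node Z9 ∈ conditioning set.
{Z10, Z9} contains no descendant of Z6 and blocks every backdoor path.
Every element of {Z10, Z9} is needed (dropping Z10 leaves P1 open; dropping Z9 leaves P3 open), so no proper subset is valid.
Among all size-2 subsets of the eligible variables, only {Z10, Z9} blocks every backdoor path, so it is the unique smallest valid adjustment set.

{Z10, Z9}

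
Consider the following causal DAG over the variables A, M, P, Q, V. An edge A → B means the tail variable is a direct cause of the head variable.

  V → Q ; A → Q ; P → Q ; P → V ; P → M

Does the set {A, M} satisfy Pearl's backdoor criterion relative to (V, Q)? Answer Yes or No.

Backdoor paths from V to Q (paths whose first edge points into V):
  P1: V <- P -> Q
Condition 1 (no descendant of V in the set): holds — descendants of V are {Q}; none are in {A, M}.
Condition 2 (every backdoor path blocked by {A, M}):
  P1: open — no interior node is in the conditioning set.
{A, M} does not satisfy the backdoor criterion.

No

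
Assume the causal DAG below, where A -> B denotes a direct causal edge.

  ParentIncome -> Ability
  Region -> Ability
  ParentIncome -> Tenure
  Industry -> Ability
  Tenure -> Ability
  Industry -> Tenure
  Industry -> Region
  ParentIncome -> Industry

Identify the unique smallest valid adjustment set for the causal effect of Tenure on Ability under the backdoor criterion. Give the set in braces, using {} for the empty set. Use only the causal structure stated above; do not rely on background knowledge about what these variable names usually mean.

Variables eligible for adjustment (non-descendants of Tenure, excluding Tenure and Ability): {Industry, ParentIncome, Region}.
Backdoor paths from Tenure to Ability:
  P1: Tenure <- ParentIncome -> Industry -> Region -> Ability
  P2: Tenure <- ParentIncome -> Industry -> Ability
  P3: Tenure <- ParentIncome -> Ability
  P4: Tenure <- Industry <- ParentIncome -> Ability
  P5: Tenure <- Industry -> Region -> Ability
  P6: Tenure <- Industry -> Ability
The empty set is not sufficient: P1 (Tenure <- ParentIncome -> Industry -> Region -> Ability) has no collider blocking it and no conditioned non-collider, so it is open.
Try {Industry, ParentIncome}:
  P1: blocked at fork node ParentIncome ∈ conditioning set.
  P2: blocked at fork node ParentIncome ∈ conditioning set.
  P3: blocked at fork node ParentIncome ∈ conditioning set.
  P4: blocked at chain node Industry ∈ conditioning set.
  P5: blocked at fork node Industry ∈ conditioning set.
  P6: blocked at fork node Industry ∈ conditioning set.
{Industry, ParentIncome} contains no descendant of Tenure and blocks every backdoor path.
Every element of {Industry, ParentIncome} is needed (dropping Industry leaves P5 open; dropping ParentIncome leaves P3 open), so no proper subset is valid.
Among all size-2 subsets of the eligible variables, only {Industry, ParentIncome} blocks every backdoor path, so it is the unique smallest valid adjustment set.

{Industry, ParentIncome}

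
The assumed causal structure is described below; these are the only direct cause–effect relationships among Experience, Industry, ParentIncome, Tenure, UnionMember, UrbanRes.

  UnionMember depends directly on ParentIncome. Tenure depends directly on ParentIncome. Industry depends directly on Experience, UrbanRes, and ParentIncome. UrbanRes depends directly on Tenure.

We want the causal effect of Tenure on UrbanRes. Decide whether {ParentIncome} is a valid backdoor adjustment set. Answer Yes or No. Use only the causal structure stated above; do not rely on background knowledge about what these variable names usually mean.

Yes

Backdoor paths from Tenure to UrbanRes (paths whose first edge points into Tenure):
  P1: Tenure <- ParentIncome -> Industry <- UrbanRes
Condition 1 (no descendant of Tenure in the set): holds — descendants of Tenure are {Industry, UrbanRes}; none are in {ParentIncome}.
Condition 2 (every backdoor path blocked by {ParentIncome}):
  P1: blocked at fork node ParentIncome ∈ conditioning set.
{ParentIncome} satisfies the backdoor criterion.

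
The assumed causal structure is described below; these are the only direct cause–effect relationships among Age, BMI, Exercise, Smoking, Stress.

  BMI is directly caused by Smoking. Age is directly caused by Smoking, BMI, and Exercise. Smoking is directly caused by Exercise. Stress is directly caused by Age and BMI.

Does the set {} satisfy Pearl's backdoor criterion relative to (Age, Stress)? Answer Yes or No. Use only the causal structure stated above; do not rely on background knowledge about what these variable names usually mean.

Backdoor paths from Age to Stress (paths whose first edge points into Age):
  P1: Age <- Exercise -> Smoking -> BMI -> Stress
  P2: Age <- Smoking -> BMI -> Stress
  P3: Age <- BMI -> Stress
Condition 1 (no descendant of Age in the set): holds — descendants of Age are {Stress}; none are in {}.
Condition 2 (every backdoor path blocked by {}):
  P1: open — no interior node is in the conditioning set.
  P2: open — no interior node is in the conditioning set.
  P3: open — no interior node is in the conditioning set.
{} does not satisfy the backdoor criterion.

No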